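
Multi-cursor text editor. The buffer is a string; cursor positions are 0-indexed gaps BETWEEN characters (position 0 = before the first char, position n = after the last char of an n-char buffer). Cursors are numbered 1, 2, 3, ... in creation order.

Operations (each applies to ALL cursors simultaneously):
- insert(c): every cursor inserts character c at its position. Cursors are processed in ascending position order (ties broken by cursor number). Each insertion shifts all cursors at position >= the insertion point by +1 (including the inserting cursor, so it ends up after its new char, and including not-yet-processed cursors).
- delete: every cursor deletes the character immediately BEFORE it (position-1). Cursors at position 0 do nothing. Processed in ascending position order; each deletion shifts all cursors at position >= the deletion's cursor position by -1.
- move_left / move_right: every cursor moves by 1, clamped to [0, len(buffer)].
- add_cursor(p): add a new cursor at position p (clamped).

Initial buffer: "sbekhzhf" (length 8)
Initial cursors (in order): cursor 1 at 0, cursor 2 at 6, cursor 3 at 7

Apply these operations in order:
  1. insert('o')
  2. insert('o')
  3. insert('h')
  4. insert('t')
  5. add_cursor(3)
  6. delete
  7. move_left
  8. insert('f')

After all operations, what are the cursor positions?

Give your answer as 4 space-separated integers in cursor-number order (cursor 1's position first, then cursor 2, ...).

Answer: 3 13 18 3

Derivation:
After op 1 (insert('o')): buffer="osbekhzohof" (len 11), cursors c1@1 c2@8 c3@10, authorship 1......2.3.
After op 2 (insert('o')): buffer="oosbekhzoohoof" (len 14), cursors c1@2 c2@10 c3@13, authorship 11......22.33.
After op 3 (insert('h')): buffer="oohsbekhzoohhoohf" (len 17), cursors c1@3 c2@12 c3@16, authorship 111......222.333.
After op 4 (insert('t')): buffer="oohtsbekhzoohthoohtf" (len 20), cursors c1@4 c2@14 c3@19, authorship 1111......2222.3333.
After op 5 (add_cursor(3)): buffer="oohtsbekhzoohthoohtf" (len 20), cursors c4@3 c1@4 c2@14 c3@19, authorship 1111......2222.3333.
After op 6 (delete): buffer="oosbekhzoohhoohf" (len 16), cursors c1@2 c4@2 c2@11 c3@15, authorship 11......222.333.
After op 7 (move_left): buffer="oosbekhzoohhoohf" (len 16), cursors c1@1 c4@1 c2@10 c3@14, authorship 11......222.333.
After op 8 (insert('f')): buffer="offosbekhzoofhhoofhf" (len 20), cursors c1@3 c4@3 c2@13 c3@18, authorship 1141......2222.3333.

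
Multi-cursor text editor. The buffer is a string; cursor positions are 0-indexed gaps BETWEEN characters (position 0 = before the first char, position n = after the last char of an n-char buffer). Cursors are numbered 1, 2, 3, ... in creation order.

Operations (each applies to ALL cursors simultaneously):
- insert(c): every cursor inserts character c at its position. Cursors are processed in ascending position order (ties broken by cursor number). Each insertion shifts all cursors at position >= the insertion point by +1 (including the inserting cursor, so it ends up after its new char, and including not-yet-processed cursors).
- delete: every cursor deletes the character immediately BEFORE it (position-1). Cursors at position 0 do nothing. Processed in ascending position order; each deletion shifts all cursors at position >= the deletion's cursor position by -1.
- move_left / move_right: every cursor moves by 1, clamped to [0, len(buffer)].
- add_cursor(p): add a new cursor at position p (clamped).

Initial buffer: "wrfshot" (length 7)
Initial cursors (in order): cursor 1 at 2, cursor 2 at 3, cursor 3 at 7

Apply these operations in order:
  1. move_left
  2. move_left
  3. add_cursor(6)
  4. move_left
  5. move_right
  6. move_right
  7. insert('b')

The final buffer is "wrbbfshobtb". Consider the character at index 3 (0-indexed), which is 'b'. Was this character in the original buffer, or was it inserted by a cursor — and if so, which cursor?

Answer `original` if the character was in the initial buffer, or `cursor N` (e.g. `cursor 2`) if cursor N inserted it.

After op 1 (move_left): buffer="wrfshot" (len 7), cursors c1@1 c2@2 c3@6, authorship .......
After op 2 (move_left): buffer="wrfshot" (len 7), cursors c1@0 c2@1 c3@5, authorship .......
After op 3 (add_cursor(6)): buffer="wrfshot" (len 7), cursors c1@0 c2@1 c3@5 c4@6, authorship .......
After op 4 (move_left): buffer="wrfshot" (len 7), cursors c1@0 c2@0 c3@4 c4@5, authorship .......
After op 5 (move_right): buffer="wrfshot" (len 7), cursors c1@1 c2@1 c3@5 c4@6, authorship .......
After op 6 (move_right): buffer="wrfshot" (len 7), cursors c1@2 c2@2 c3@6 c4@7, authorship .......
After op 7 (insert('b')): buffer="wrbbfshobtb" (len 11), cursors c1@4 c2@4 c3@9 c4@11, authorship ..12....3.4
Authorship (.=original, N=cursor N): . . 1 2 . . . . 3 . 4
Index 3: author = 2

Answer: cursor 2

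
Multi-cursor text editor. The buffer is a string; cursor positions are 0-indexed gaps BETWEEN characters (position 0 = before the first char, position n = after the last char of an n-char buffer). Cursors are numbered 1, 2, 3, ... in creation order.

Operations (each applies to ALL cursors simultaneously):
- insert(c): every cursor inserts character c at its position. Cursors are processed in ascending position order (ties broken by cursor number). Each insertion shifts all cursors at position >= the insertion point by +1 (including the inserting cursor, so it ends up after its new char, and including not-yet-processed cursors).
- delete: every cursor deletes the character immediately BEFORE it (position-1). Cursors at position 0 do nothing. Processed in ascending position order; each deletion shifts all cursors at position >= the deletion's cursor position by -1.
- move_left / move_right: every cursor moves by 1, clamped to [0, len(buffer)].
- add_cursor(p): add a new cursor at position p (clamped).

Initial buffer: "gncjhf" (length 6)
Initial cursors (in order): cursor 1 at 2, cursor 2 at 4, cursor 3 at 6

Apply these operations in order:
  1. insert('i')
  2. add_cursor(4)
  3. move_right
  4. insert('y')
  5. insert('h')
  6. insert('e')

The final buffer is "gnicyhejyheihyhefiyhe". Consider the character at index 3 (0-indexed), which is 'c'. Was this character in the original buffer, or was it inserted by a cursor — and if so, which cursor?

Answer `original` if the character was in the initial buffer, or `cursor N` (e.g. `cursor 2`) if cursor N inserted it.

After op 1 (insert('i')): buffer="gnicjihfi" (len 9), cursors c1@3 c2@6 c3@9, authorship ..1..2..3
After op 2 (add_cursor(4)): buffer="gnicjihfi" (len 9), cursors c1@3 c4@4 c2@6 c3@9, authorship ..1..2..3
After op 3 (move_right): buffer="gnicjihfi" (len 9), cursors c1@4 c4@5 c2@7 c3@9, authorship ..1..2..3
After op 4 (insert('y')): buffer="gnicyjyihyfiy" (len 13), cursors c1@5 c4@7 c2@10 c3@13, authorship ..1.1.42.2.33
After op 5 (insert('h')): buffer="gnicyhjyhihyhfiyh" (len 17), cursors c1@6 c4@9 c2@13 c3@17, authorship ..1.11.442.22.333
After op 6 (insert('e')): buffer="gnicyhejyheihyhefiyhe" (len 21), cursors c1@7 c4@11 c2@16 c3@21, authorship ..1.111.4442.222.3333
Authorship (.=original, N=cursor N): . . 1 . 1 1 1 . 4 4 4 2 . 2 2 2 . 3 3 3 3
Index 3: author = original

Answer: original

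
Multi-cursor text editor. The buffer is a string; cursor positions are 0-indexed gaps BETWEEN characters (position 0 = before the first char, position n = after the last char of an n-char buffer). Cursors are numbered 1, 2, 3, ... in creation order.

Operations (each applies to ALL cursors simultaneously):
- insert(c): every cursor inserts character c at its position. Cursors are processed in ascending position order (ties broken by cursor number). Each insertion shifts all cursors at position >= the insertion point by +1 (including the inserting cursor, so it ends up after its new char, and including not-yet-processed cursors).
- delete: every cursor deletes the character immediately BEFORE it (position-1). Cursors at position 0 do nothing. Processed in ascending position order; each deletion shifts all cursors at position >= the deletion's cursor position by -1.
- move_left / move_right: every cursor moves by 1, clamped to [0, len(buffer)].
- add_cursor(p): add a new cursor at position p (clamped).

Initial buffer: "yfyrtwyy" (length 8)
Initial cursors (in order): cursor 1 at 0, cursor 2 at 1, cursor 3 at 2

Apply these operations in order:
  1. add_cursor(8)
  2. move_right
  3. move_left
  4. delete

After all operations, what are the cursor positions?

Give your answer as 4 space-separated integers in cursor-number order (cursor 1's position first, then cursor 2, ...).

After op 1 (add_cursor(8)): buffer="yfyrtwyy" (len 8), cursors c1@0 c2@1 c3@2 c4@8, authorship ........
After op 2 (move_right): buffer="yfyrtwyy" (len 8), cursors c1@1 c2@2 c3@3 c4@8, authorship ........
After op 3 (move_left): buffer="yfyrtwyy" (len 8), cursors c1@0 c2@1 c3@2 c4@7, authorship ........
After op 4 (delete): buffer="yrtwy" (len 5), cursors c1@0 c2@0 c3@0 c4@4, authorship .....

Answer: 0 0 0 4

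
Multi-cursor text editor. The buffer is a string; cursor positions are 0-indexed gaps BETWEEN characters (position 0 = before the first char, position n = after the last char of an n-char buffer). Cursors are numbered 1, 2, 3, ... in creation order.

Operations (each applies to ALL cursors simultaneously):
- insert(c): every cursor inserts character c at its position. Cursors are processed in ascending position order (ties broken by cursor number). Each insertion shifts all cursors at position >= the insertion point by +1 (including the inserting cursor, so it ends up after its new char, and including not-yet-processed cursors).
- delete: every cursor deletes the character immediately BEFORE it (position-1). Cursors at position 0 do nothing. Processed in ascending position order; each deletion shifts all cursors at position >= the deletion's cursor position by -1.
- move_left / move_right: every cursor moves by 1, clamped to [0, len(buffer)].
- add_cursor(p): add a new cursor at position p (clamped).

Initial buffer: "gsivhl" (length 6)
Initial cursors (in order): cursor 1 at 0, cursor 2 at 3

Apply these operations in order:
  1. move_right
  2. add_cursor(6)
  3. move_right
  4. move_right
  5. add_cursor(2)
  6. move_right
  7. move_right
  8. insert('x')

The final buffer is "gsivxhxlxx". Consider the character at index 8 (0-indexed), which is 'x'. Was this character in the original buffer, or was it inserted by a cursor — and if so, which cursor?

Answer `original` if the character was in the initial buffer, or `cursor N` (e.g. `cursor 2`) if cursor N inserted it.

Answer: cursor 2

Derivation:
After op 1 (move_right): buffer="gsivhl" (len 6), cursors c1@1 c2@4, authorship ......
After op 2 (add_cursor(6)): buffer="gsivhl" (len 6), cursors c1@1 c2@4 c3@6, authorship ......
After op 3 (move_right): buffer="gsivhl" (len 6), cursors c1@2 c2@5 c3@6, authorship ......
After op 4 (move_right): buffer="gsivhl" (len 6), cursors c1@3 c2@6 c3@6, authorship ......
After op 5 (add_cursor(2)): buffer="gsivhl" (len 6), cursors c4@2 c1@3 c2@6 c3@6, authorship ......
After op 6 (move_right): buffer="gsivhl" (len 6), cursors c4@3 c1@4 c2@6 c3@6, authorship ......
After op 7 (move_right): buffer="gsivhl" (len 6), cursors c4@4 c1@5 c2@6 c3@6, authorship ......
After op 8 (insert('x')): buffer="gsivxhxlxx" (len 10), cursors c4@5 c1@7 c2@10 c3@10, authorship ....4.1.23
Authorship (.=original, N=cursor N): . . . . 4 . 1 . 2 3
Index 8: author = 2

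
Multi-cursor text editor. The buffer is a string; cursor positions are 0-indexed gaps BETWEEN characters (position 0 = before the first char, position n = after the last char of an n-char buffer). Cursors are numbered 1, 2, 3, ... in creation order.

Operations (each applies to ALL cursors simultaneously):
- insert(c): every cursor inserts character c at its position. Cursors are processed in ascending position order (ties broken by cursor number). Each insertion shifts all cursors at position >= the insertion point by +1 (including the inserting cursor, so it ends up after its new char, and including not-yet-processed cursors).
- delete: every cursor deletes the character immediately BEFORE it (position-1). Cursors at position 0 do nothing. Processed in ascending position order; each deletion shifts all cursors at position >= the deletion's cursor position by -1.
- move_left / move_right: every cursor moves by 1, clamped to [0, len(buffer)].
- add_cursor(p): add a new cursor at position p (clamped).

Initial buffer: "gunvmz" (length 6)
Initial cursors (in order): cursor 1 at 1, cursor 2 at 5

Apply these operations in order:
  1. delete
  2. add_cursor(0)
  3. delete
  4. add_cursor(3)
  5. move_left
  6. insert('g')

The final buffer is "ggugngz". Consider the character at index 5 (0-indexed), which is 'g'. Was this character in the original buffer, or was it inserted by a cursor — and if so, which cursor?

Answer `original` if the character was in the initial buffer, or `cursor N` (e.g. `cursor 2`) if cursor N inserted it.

After op 1 (delete): buffer="unvz" (len 4), cursors c1@0 c2@3, authorship ....
After op 2 (add_cursor(0)): buffer="unvz" (len 4), cursors c1@0 c3@0 c2@3, authorship ....
After op 3 (delete): buffer="unz" (len 3), cursors c1@0 c3@0 c2@2, authorship ...
After op 4 (add_cursor(3)): buffer="unz" (len 3), cursors c1@0 c3@0 c2@2 c4@3, authorship ...
After op 5 (move_left): buffer="unz" (len 3), cursors c1@0 c3@0 c2@1 c4@2, authorship ...
After op 6 (insert('g')): buffer="ggugngz" (len 7), cursors c1@2 c3@2 c2@4 c4@6, authorship 13.2.4.
Authorship (.=original, N=cursor N): 1 3 . 2 . 4 .
Index 5: author = 4

Answer: cursor 4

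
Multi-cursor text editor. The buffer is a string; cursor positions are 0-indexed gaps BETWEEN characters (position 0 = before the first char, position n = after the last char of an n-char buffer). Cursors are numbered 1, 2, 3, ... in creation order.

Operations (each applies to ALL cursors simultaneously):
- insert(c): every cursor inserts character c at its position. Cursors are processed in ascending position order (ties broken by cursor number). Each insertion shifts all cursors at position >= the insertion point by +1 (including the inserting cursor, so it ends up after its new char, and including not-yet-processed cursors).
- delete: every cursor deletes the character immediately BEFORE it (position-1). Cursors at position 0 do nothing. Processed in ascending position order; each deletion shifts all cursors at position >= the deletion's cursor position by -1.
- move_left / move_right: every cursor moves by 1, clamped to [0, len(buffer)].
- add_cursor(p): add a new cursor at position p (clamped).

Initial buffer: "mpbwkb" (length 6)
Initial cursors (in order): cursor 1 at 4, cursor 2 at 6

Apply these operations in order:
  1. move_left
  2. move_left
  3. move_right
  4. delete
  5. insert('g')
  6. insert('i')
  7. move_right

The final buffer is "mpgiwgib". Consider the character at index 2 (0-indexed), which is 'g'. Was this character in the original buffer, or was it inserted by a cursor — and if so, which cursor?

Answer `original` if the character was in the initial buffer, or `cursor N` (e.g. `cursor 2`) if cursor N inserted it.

After op 1 (move_left): buffer="mpbwkb" (len 6), cursors c1@3 c2@5, authorship ......
After op 2 (move_left): buffer="mpbwkb" (len 6), cursors c1@2 c2@4, authorship ......
After op 3 (move_right): buffer="mpbwkb" (len 6), cursors c1@3 c2@5, authorship ......
After op 4 (delete): buffer="mpwb" (len 4), cursors c1@2 c2@3, authorship ....
After op 5 (insert('g')): buffer="mpgwgb" (len 6), cursors c1@3 c2@5, authorship ..1.2.
After op 6 (insert('i')): buffer="mpgiwgib" (len 8), cursors c1@4 c2@7, authorship ..11.22.
After op 7 (move_right): buffer="mpgiwgib" (len 8), cursors c1@5 c2@8, authorship ..11.22.
Authorship (.=original, N=cursor N): . . 1 1 . 2 2 .
Index 2: author = 1

Answer: cursor 1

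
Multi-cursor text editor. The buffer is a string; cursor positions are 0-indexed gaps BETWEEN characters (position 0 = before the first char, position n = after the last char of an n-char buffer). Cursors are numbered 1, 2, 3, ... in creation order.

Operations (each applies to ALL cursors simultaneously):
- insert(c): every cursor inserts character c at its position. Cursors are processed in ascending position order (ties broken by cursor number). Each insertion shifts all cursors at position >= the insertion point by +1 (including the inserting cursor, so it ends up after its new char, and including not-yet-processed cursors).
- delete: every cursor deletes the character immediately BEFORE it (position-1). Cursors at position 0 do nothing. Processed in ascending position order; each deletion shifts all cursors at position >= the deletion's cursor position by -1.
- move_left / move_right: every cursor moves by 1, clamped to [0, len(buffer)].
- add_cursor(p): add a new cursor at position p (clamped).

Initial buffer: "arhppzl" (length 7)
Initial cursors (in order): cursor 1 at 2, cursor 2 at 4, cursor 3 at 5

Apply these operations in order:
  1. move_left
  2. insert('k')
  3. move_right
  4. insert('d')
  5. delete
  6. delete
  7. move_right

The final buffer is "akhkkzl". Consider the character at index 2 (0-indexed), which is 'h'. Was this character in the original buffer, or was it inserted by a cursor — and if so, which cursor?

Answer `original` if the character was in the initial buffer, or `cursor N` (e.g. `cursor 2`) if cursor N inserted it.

After op 1 (move_left): buffer="arhppzl" (len 7), cursors c1@1 c2@3 c3@4, authorship .......
After op 2 (insert('k')): buffer="akrhkpkpzl" (len 10), cursors c1@2 c2@5 c3@7, authorship .1..2.3...
After op 3 (move_right): buffer="akrhkpkpzl" (len 10), cursors c1@3 c2@6 c3@8, authorship .1..2.3...
After op 4 (insert('d')): buffer="akrdhkpdkpdzl" (len 13), cursors c1@4 c2@8 c3@11, authorship .1.1.2.23.3..
After op 5 (delete): buffer="akrhkpkpzl" (len 10), cursors c1@3 c2@6 c3@8, authorship .1..2.3...
After op 6 (delete): buffer="akhkkzl" (len 7), cursors c1@2 c2@4 c3@5, authorship .1.23..
After op 7 (move_right): buffer="akhkkzl" (len 7), cursors c1@3 c2@5 c3@6, authorship .1.23..
Authorship (.=original, N=cursor N): . 1 . 2 3 . .
Index 2: author = original

Answer: original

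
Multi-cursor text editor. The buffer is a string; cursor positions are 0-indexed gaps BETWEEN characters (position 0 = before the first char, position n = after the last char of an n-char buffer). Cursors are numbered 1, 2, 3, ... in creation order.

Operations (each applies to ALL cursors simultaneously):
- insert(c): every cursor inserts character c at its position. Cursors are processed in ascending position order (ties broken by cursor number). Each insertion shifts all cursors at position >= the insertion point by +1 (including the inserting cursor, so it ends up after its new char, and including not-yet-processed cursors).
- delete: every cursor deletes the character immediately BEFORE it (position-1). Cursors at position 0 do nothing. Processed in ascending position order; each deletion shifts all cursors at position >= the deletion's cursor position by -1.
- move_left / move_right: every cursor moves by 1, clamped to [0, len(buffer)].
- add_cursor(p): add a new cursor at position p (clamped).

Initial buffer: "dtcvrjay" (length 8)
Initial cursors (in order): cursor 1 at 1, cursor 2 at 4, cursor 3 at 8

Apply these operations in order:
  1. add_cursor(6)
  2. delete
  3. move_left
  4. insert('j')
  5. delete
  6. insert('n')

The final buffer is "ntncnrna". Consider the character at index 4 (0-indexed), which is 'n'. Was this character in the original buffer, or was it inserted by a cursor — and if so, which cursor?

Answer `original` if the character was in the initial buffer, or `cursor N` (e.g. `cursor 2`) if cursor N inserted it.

After op 1 (add_cursor(6)): buffer="dtcvrjay" (len 8), cursors c1@1 c2@4 c4@6 c3@8, authorship ........
After op 2 (delete): buffer="tcra" (len 4), cursors c1@0 c2@2 c4@3 c3@4, authorship ....
After op 3 (move_left): buffer="tcra" (len 4), cursors c1@0 c2@1 c4@2 c3@3, authorship ....
After op 4 (insert('j')): buffer="jtjcjrja" (len 8), cursors c1@1 c2@3 c4@5 c3@7, authorship 1.2.4.3.
After op 5 (delete): buffer="tcra" (len 4), cursors c1@0 c2@1 c4@2 c3@3, authorship ....
After op 6 (insert('n')): buffer="ntncnrna" (len 8), cursors c1@1 c2@3 c4@5 c3@7, authorship 1.2.4.3.
Authorship (.=original, N=cursor N): 1 . 2 . 4 . 3 .
Index 4: author = 4

Answer: cursor 4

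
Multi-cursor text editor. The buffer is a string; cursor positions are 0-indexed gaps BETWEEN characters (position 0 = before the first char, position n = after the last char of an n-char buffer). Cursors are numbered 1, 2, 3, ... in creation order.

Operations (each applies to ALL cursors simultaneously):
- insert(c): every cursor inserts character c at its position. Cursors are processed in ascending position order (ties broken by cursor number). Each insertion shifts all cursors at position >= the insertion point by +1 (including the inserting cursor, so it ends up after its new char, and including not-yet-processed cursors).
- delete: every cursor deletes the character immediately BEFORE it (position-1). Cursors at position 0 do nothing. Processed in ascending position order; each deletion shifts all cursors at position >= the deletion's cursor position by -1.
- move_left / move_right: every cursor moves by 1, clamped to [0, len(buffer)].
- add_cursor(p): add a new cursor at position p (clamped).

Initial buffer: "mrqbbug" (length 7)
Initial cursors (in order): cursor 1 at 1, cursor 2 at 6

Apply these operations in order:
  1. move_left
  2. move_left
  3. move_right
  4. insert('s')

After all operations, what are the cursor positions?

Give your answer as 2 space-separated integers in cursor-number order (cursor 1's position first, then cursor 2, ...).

After op 1 (move_left): buffer="mrqbbug" (len 7), cursors c1@0 c2@5, authorship .......
After op 2 (move_left): buffer="mrqbbug" (len 7), cursors c1@0 c2@4, authorship .......
After op 3 (move_right): buffer="mrqbbug" (len 7), cursors c1@1 c2@5, authorship .......
After op 4 (insert('s')): buffer="msrqbbsug" (len 9), cursors c1@2 c2@7, authorship .1....2..

Answer: 2 7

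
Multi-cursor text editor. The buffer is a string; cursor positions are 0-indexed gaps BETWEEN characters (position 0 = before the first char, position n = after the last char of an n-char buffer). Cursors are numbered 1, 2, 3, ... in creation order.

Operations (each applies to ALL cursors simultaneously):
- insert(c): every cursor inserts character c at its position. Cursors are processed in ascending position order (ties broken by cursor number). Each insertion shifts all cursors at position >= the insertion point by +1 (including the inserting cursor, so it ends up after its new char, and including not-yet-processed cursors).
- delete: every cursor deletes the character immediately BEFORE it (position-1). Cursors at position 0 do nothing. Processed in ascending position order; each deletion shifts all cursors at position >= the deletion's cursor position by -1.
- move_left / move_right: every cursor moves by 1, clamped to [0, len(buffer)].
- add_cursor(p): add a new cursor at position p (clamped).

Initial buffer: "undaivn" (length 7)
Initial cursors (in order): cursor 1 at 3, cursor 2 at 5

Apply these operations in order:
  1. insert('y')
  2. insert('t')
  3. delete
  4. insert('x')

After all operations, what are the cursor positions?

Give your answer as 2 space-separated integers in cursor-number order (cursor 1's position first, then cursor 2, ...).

After op 1 (insert('y')): buffer="undyaiyvn" (len 9), cursors c1@4 c2@7, authorship ...1..2..
After op 2 (insert('t')): buffer="undytaiytvn" (len 11), cursors c1@5 c2@9, authorship ...11..22..
After op 3 (delete): buffer="undyaiyvn" (len 9), cursors c1@4 c2@7, authorship ...1..2..
After op 4 (insert('x')): buffer="undyxaiyxvn" (len 11), cursors c1@5 c2@9, authorship ...11..22..

Answer: 5 9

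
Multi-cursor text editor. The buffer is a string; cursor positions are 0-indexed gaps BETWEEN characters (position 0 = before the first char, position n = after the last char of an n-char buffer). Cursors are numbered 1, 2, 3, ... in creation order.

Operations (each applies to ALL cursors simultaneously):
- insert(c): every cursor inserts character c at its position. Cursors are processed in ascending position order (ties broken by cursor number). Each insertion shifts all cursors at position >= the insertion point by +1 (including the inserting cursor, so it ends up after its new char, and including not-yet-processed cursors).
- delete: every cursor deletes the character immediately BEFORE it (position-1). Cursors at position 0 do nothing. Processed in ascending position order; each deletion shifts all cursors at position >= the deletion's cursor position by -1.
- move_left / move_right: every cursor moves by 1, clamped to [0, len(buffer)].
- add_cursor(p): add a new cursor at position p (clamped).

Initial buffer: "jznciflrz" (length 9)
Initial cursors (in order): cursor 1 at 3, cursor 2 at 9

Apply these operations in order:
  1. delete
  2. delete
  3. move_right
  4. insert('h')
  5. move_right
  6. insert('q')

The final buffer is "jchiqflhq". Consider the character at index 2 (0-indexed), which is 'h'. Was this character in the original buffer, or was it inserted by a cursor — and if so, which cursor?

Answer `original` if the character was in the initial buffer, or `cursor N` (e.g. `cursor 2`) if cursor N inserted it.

Answer: cursor 1

Derivation:
After op 1 (delete): buffer="jzciflr" (len 7), cursors c1@2 c2@7, authorship .......
After op 2 (delete): buffer="jcifl" (len 5), cursors c1@1 c2@5, authorship .....
After op 3 (move_right): buffer="jcifl" (len 5), cursors c1@2 c2@5, authorship .....
After op 4 (insert('h')): buffer="jchiflh" (len 7), cursors c1@3 c2@7, authorship ..1...2
After op 5 (move_right): buffer="jchiflh" (len 7), cursors c1@4 c2@7, authorship ..1...2
After op 6 (insert('q')): buffer="jchiqflhq" (len 9), cursors c1@5 c2@9, authorship ..1.1..22
Authorship (.=original, N=cursor N): . . 1 . 1 . . 2 2
Index 2: author = 1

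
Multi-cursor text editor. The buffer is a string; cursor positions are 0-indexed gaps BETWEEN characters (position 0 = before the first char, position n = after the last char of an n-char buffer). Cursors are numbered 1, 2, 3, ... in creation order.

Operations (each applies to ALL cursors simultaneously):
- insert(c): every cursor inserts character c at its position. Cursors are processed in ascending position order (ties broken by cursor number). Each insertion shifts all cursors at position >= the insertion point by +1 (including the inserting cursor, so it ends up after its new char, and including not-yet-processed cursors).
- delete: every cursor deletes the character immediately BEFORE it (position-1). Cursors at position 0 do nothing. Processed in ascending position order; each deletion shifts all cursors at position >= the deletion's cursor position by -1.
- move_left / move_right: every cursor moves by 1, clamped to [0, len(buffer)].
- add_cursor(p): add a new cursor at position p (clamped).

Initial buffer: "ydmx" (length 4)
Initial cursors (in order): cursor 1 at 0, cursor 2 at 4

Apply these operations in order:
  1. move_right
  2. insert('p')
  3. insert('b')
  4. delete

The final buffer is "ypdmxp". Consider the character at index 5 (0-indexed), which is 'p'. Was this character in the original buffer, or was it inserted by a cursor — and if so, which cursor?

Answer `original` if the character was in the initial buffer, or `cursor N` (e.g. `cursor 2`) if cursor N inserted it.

Answer: cursor 2

Derivation:
After op 1 (move_right): buffer="ydmx" (len 4), cursors c1@1 c2@4, authorship ....
After op 2 (insert('p')): buffer="ypdmxp" (len 6), cursors c1@2 c2@6, authorship .1...2
After op 3 (insert('b')): buffer="ypbdmxpb" (len 8), cursors c1@3 c2@8, authorship .11...22
After op 4 (delete): buffer="ypdmxp" (len 6), cursors c1@2 c2@6, authorship .1...2
Authorship (.=original, N=cursor N): . 1 . . . 2
Index 5: author = 2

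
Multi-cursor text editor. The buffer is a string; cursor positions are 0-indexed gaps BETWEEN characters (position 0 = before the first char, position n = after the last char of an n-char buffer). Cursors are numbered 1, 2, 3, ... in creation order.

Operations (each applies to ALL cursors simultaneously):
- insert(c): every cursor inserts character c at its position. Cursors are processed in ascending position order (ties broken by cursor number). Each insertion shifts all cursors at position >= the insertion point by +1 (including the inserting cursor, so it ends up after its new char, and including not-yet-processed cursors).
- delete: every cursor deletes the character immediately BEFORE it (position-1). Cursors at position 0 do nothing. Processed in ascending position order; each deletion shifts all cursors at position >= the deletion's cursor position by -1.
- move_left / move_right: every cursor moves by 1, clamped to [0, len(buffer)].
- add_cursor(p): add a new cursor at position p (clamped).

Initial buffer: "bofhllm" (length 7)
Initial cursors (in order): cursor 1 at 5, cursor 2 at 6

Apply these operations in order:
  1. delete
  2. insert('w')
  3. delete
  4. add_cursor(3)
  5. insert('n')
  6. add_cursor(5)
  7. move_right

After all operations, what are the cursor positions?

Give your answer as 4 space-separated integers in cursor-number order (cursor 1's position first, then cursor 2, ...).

Answer: 8 8 5 6

Derivation:
After op 1 (delete): buffer="bofhm" (len 5), cursors c1@4 c2@4, authorship .....
After op 2 (insert('w')): buffer="bofhwwm" (len 7), cursors c1@6 c2@6, authorship ....12.
After op 3 (delete): buffer="bofhm" (len 5), cursors c1@4 c2@4, authorship .....
After op 4 (add_cursor(3)): buffer="bofhm" (len 5), cursors c3@3 c1@4 c2@4, authorship .....
After op 5 (insert('n')): buffer="bofnhnnm" (len 8), cursors c3@4 c1@7 c2@7, authorship ...3.12.
After op 6 (add_cursor(5)): buffer="bofnhnnm" (len 8), cursors c3@4 c4@5 c1@7 c2@7, authorship ...3.12.
After op 7 (move_right): buffer="bofnhnnm" (len 8), cursors c3@5 c4@6 c1@8 c2@8, authorship ...3.12.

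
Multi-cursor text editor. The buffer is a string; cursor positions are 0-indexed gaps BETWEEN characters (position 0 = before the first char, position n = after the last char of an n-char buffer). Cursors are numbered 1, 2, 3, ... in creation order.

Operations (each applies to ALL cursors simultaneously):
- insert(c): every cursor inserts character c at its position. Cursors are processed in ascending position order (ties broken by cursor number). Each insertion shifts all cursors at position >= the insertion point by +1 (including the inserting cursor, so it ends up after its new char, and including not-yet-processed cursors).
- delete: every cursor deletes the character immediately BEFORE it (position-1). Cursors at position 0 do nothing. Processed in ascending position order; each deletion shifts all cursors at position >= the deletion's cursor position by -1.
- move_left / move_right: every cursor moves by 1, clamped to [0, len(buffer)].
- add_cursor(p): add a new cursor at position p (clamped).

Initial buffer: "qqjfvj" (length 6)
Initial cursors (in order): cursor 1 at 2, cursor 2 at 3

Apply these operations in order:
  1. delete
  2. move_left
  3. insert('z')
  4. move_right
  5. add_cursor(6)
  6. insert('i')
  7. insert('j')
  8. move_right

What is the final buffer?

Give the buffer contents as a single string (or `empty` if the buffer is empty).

Answer: zzqiijjfvjij

Derivation:
After op 1 (delete): buffer="qfvj" (len 4), cursors c1@1 c2@1, authorship ....
After op 2 (move_left): buffer="qfvj" (len 4), cursors c1@0 c2@0, authorship ....
After op 3 (insert('z')): buffer="zzqfvj" (len 6), cursors c1@2 c2@2, authorship 12....
After op 4 (move_right): buffer="zzqfvj" (len 6), cursors c1@3 c2@3, authorship 12....
After op 5 (add_cursor(6)): buffer="zzqfvj" (len 6), cursors c1@3 c2@3 c3@6, authorship 12....
After op 6 (insert('i')): buffer="zzqiifvji" (len 9), cursors c1@5 c2@5 c3@9, authorship 12.12...3
After op 7 (insert('j')): buffer="zzqiijjfvjij" (len 12), cursors c1@7 c2@7 c3@12, authorship 12.1212...33
After op 8 (move_right): buffer="zzqiijjfvjij" (len 12), cursors c1@8 c2@8 c3@12, authorship 12.1212...33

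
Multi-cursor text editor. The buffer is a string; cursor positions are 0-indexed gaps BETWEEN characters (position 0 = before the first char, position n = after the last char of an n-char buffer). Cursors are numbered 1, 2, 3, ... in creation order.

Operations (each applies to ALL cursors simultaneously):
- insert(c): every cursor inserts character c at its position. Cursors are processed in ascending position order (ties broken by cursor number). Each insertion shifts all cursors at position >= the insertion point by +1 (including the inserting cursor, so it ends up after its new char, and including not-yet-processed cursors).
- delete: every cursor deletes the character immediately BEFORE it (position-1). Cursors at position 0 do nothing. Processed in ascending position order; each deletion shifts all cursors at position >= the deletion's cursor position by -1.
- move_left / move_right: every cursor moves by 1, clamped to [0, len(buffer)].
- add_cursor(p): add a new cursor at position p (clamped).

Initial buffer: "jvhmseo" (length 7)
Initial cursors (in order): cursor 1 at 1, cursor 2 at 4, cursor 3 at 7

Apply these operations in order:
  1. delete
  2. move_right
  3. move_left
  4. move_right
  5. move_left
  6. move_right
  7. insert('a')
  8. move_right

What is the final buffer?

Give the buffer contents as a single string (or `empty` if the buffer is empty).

Answer: vahsaea

Derivation:
After op 1 (delete): buffer="vhse" (len 4), cursors c1@0 c2@2 c3@4, authorship ....
After op 2 (move_right): buffer="vhse" (len 4), cursors c1@1 c2@3 c3@4, authorship ....
After op 3 (move_left): buffer="vhse" (len 4), cursors c1@0 c2@2 c3@3, authorship ....
After op 4 (move_right): buffer="vhse" (len 4), cursors c1@1 c2@3 c3@4, authorship ....
After op 5 (move_left): buffer="vhse" (len 4), cursors c1@0 c2@2 c3@3, authorship ....
After op 6 (move_right): buffer="vhse" (len 4), cursors c1@1 c2@3 c3@4, authorship ....
After op 7 (insert('a')): buffer="vahsaea" (len 7), cursors c1@2 c2@5 c3@7, authorship .1..2.3
After op 8 (move_right): buffer="vahsaea" (len 7), cursors c1@3 c2@6 c3@7, authorship .1..2.3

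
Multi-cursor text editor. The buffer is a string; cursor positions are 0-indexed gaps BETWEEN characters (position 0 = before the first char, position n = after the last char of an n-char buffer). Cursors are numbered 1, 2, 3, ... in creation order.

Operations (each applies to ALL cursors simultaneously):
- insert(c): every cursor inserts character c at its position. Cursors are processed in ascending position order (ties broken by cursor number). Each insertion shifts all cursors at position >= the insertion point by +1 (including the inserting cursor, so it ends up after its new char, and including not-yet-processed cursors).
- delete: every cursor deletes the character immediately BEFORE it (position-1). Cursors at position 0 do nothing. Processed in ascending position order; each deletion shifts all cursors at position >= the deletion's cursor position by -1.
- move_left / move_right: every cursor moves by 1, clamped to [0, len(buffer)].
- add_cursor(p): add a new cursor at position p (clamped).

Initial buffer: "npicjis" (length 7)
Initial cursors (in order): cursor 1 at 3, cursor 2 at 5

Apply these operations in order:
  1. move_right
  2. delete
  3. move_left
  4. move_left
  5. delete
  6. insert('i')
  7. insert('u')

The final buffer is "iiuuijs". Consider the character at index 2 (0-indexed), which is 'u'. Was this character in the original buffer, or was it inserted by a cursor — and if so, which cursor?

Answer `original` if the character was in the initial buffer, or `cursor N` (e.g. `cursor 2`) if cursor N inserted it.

Answer: cursor 1

Derivation:
After op 1 (move_right): buffer="npicjis" (len 7), cursors c1@4 c2@6, authorship .......
After op 2 (delete): buffer="npijs" (len 5), cursors c1@3 c2@4, authorship .....
After op 3 (move_left): buffer="npijs" (len 5), cursors c1@2 c2@3, authorship .....
After op 4 (move_left): buffer="npijs" (len 5), cursors c1@1 c2@2, authorship .....
After op 5 (delete): buffer="ijs" (len 3), cursors c1@0 c2@0, authorship ...
After op 6 (insert('i')): buffer="iiijs" (len 5), cursors c1@2 c2@2, authorship 12...
After op 7 (insert('u')): buffer="iiuuijs" (len 7), cursors c1@4 c2@4, authorship 1212...
Authorship (.=original, N=cursor N): 1 2 1 2 . . .
Index 2: author = 1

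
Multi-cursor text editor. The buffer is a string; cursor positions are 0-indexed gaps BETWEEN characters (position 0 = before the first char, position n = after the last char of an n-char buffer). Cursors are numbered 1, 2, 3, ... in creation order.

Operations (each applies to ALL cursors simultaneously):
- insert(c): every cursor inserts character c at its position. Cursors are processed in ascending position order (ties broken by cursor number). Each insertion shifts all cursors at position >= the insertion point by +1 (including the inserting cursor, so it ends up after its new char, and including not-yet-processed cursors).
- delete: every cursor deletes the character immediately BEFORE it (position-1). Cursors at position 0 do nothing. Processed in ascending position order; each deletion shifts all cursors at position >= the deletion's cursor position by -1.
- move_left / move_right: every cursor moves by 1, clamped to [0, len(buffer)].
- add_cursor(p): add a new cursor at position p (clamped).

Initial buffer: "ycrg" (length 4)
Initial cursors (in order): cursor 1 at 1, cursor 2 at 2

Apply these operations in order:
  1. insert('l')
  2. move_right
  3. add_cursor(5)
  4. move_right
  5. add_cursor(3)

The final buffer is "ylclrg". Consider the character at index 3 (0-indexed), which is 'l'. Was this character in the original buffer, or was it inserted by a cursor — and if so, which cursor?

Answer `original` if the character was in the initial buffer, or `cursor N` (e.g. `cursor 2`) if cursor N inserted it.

After op 1 (insert('l')): buffer="ylclrg" (len 6), cursors c1@2 c2@4, authorship .1.2..
After op 2 (move_right): buffer="ylclrg" (len 6), cursors c1@3 c2@5, authorship .1.2..
After op 3 (add_cursor(5)): buffer="ylclrg" (len 6), cursors c1@3 c2@5 c3@5, authorship .1.2..
After op 4 (move_right): buffer="ylclrg" (len 6), cursors c1@4 c2@6 c3@6, authorship .1.2..
After op 5 (add_cursor(3)): buffer="ylclrg" (len 6), cursors c4@3 c1@4 c2@6 c3@6, authorship .1.2..
Authorship (.=original, N=cursor N): . 1 . 2 . .
Index 3: author = 2

Answer: cursor 2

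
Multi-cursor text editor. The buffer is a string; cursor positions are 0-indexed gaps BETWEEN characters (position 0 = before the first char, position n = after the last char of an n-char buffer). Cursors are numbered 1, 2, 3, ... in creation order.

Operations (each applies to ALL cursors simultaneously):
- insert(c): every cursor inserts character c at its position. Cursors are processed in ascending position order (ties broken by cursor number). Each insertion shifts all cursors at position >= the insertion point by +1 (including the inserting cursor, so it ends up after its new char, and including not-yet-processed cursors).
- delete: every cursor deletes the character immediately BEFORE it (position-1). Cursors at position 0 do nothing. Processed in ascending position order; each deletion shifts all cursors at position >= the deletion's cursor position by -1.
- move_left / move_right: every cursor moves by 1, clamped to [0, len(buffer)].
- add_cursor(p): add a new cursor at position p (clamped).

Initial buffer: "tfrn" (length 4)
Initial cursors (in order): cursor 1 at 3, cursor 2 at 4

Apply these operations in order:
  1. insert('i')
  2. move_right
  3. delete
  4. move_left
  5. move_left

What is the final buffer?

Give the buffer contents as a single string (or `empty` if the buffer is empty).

After op 1 (insert('i')): buffer="tfrini" (len 6), cursors c1@4 c2@6, authorship ...1.2
After op 2 (move_right): buffer="tfrini" (len 6), cursors c1@5 c2@6, authorship ...1.2
After op 3 (delete): buffer="tfri" (len 4), cursors c1@4 c2@4, authorship ...1
After op 4 (move_left): buffer="tfri" (len 4), cursors c1@3 c2@3, authorship ...1
After op 5 (move_left): buffer="tfri" (len 4), cursors c1@2 c2@2, authorship ...1

Answer: tfri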